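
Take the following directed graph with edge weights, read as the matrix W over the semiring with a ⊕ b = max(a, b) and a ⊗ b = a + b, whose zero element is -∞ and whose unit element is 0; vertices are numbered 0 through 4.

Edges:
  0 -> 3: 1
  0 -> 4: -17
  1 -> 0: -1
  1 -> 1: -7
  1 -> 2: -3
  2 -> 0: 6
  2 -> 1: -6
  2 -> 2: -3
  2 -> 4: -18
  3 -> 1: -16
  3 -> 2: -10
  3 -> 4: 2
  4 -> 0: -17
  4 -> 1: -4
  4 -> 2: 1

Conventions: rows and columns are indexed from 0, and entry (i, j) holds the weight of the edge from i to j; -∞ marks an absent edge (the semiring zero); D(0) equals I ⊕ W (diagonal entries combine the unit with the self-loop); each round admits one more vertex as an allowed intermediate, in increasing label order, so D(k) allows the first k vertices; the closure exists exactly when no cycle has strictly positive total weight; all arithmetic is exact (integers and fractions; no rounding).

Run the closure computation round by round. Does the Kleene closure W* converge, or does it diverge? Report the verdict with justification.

D(0):
  [0, -∞, -∞, 1, -17]
  [-1, 0, -3, -∞, -∞]
  [6, -6, 0, -∞, -18]
  [-∞, -16, -10, 0, 2]
  [-17, -4, 1, -∞, 0]
D(1):
  [0, -∞, -∞, 1, -17]
  [-1, 0, -3, 0, -18]
  [6, -6, 0, 7, -11]
  [-∞, -16, -10, 0, 2]
  [-17, -4, 1, -16, 0]
D(2):
  [0, -∞, -∞, 1, -17]
  [-1, 0, -3, 0, -18]
  [6, -6, 0, 7, -11]
  [-17, -16, -10, 0, 2]
  [-5, -4, 1, -4, 0]
D(3):
  [0, -∞, -∞, 1, -17]
  [3, 0, -3, 4, -14]
  [6, -6, 0, 7, -11]
  [-4, -16, -10, 0, 2]
  [7, -4, 1, 8, 0]
Detection: at round 4, diagonal entry (4, 4) turns strictly positive.
Key observation: the cycle 4->1->2->0->3->4 has total weight (-4) + (-3) + 6 + 1 + 2, which is strictly positive.
Answer: DIVERGES — positive cycle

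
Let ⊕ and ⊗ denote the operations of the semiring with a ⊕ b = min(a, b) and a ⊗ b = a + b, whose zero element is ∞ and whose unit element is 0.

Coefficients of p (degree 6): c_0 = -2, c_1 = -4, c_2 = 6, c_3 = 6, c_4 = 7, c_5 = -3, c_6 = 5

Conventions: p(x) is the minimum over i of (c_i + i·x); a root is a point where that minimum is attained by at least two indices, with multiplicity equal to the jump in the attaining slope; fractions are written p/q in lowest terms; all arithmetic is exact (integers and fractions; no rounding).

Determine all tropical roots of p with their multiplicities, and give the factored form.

hull edge (i=0, c=-2) to (i=1, c=-4): slope -2, span 1
hull edge (i=1, c=-4) to (i=5, c=-3): slope 1/4, span 4
hull edge (i=5, c=-3) to (i=6, c=5): slope 8, span 1
Factored form: p(x) = 5 ⊗ (x ⊕ (-8)) ⊗ (x ⊕ (-1/4)) ⊗ (x ⊕ (-1/4)) ⊗ (x ⊕ (-1/4)) ⊗ (x ⊕ (-1/4)) ⊗ (x ⊕ 2)
Answer: roots = -8 (mult 1), -1/4 (mult 4), 2 (mult 1)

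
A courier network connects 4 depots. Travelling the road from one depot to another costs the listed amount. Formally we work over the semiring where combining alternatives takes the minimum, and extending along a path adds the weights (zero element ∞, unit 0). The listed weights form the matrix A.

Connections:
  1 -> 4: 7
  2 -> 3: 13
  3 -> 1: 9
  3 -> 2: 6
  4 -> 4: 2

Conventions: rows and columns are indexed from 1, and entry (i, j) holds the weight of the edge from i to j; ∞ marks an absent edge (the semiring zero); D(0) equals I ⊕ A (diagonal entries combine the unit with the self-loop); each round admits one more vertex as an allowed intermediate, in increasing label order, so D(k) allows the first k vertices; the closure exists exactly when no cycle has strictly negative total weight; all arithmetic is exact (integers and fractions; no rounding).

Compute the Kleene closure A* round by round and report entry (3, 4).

D(0):
  [0, ∞, ∞, 7]
  [∞, 0, 13, ∞]
  [9, 6, 0, ∞]
  [∞, ∞, ∞, 0]
D(1):
  [0, ∞, ∞, 7]
  [∞, 0, 13, ∞]
  [9, 6, 0, 16]
  [∞, ∞, ∞, 0]
D(2):
  [0, ∞, ∞, 7]
  [∞, 0, 13, ∞]
  [9, 6, 0, 16]
  [∞, ∞, ∞, 0]
D(3):
  [0, ∞, ∞, 7]
  [22, 0, 13, 29]
  [9, 6, 0, 16]
  [∞, ∞, ∞, 0]
D(4):
  [0, ∞, ∞, 7]
  [22, 0, 13, 29]
  [9, 6, 0, 16]
  [∞, ∞, ∞, 0]
Answer: A*[3][4] = 16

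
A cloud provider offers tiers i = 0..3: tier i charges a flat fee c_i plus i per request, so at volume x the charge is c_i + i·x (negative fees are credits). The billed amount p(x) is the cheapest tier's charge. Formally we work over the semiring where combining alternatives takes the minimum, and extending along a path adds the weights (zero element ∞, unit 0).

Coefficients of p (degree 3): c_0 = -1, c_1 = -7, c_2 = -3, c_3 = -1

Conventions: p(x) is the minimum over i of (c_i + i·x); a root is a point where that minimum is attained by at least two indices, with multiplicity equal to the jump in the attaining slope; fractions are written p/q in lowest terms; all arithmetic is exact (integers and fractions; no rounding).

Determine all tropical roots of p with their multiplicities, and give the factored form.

hull edge (i=0, c=-1) to (i=1, c=-7): slope -6, span 1
hull edge (i=1, c=-7) to (i=3, c=-1): slope 3, span 2
Factored form: p(x) = -1 ⊗ (x ⊕ (-3)) ⊗ (x ⊕ (-3)) ⊗ (x ⊕ 6)
Answer: roots = -3 (mult 2), 6 (mult 1)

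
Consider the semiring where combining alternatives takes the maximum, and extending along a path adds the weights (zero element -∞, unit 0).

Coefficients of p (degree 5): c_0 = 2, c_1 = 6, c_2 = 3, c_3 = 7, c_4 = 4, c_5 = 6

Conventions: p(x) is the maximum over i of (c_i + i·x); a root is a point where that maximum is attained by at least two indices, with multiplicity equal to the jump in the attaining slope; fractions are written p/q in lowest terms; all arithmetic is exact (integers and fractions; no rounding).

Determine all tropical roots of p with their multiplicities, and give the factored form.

hull edge (i=0, c=2) to (i=1, c=6): slope 4, span 1
hull edge (i=1, c=6) to (i=3, c=7): slope 1/2, span 2
hull edge (i=3, c=7) to (i=5, c=6): slope -1/2, span 2
Factored form: p(x) = 6 ⊗ (x ⊕ (-4)) ⊗ (x ⊕ (-1/2)) ⊗ (x ⊕ (-1/2)) ⊗ (x ⊕ 1/2) ⊗ (x ⊕ 1/2)
Answer: roots = -4 (mult 1), -1/2 (mult 2), 1/2 (mult 2)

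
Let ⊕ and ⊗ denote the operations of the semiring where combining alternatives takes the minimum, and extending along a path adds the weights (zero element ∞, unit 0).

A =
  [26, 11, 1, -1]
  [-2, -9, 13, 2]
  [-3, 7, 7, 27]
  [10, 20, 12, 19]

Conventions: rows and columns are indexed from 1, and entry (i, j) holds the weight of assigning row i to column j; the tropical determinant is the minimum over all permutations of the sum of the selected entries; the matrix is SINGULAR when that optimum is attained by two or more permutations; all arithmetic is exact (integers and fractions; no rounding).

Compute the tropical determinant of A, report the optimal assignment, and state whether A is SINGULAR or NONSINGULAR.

σ = (1, 2, 3, 4): 26 + (-9) + 7 + 19 = 43
σ = (1, 2, 4, 3): 26 + (-9) + 27 + 12 = 56
σ = (1, 3, 2, 4): 26 + 13 + 7 + 19 = 65
σ = (1, 3, 4, 2): 26 + 13 + 27 + 20 = 86
σ = (1, 4, 2, 3): 26 + 2 + 7 + 12 = 47
σ = (1, 4, 3, 2): 26 + 2 + 7 + 20 = 55
σ = (2, 1, 3, 4): 11 + (-2) + 7 + 19 = 35
σ = (2, 1, 4, 3): 11 + (-2) + 27 + 12 = 48
σ = (2, 3, 1, 4): 11 + 13 + (-3) + 19 = 40
σ = (2, 3, 4, 1): 11 + 13 + 27 + 10 = 61
σ = (2, 4, 1, 3): 11 + 2 + (-3) + 12 = 22
σ = (2, 4, 3, 1): 11 + 2 + 7 + 10 = 30
σ = (3, 1, 2, 4): 1 + (-2) + 7 + 19 = 25
σ = (3, 1, 4, 2): 1 + (-2) + 27 + 20 = 46
σ = (3, 2, 1, 4): 1 + (-9) + (-3) + 19 = 8
σ = (3, 2, 4, 1): 1 + (-9) + 27 + 10 = 29
σ = (3, 4, 1, 2): 1 + 2 + (-3) + 20 = 20
σ = (3, 4, 2, 1): 1 + 2 + 7 + 10 = 20
σ = (4, 1, 2, 3): (-1) + (-2) + 7 + 12 = 16
σ = (4, 1, 3, 2): (-1) + (-2) + 7 + 20 = 24
σ = (4, 2, 1, 3): (-1) + (-9) + (-3) + 12 = -1
σ = (4, 2, 3, 1): (-1) + (-9) + 7 + 10 = 7
σ = (4, 3, 1, 2): (-1) + 13 + (-3) + 20 = 29
σ = (4, 3, 2, 1): (-1) + 13 + 7 + 10 = 29
Optimal value attained by: σ = (4, 2, 1, 3).
Answer: det⊕(A) = -1; verdict: NONSINGULAR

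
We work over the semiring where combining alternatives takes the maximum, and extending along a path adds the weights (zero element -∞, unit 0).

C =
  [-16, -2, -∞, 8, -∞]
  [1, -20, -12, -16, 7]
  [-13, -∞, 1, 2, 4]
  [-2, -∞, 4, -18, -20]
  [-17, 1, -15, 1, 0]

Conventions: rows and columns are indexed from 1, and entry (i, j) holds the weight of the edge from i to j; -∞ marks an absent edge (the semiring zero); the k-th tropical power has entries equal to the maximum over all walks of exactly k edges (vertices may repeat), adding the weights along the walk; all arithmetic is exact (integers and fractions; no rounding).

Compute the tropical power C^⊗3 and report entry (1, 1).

C^⊗2:
  [6, -18, 12, -8, 5]
  [-10, 8, -8, 9, 7]
  [0, 5, 6, 5, 5]
  [-9, -4, 5, 6, 8]
  [2, 1, 5, 1, 8]
C^⊗3:
  [-1, 6, 13, 14, 16]
  [9, 8, 13, 8, 15]
  [6, 6, 9, 8, 12]
  [4, 9, 10, 9, 9]
  [2, 9, 6, 10, 9]
Key observation: the optimum is the walk 1->4->3->1, with weight 8 + 4 + (-13) = -1.
Optimal value attained by: walk 1->4->3->1.
Answer: (C^⊗3)[1][1] = -1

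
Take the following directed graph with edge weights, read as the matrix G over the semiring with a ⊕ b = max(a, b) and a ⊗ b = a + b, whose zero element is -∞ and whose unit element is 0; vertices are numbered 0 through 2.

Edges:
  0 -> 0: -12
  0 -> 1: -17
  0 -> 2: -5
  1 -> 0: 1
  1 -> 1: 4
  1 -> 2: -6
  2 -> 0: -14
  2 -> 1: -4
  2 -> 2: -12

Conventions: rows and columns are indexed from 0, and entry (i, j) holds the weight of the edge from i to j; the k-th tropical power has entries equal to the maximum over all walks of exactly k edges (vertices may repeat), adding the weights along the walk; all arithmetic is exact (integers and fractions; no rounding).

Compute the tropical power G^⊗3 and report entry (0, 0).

G^⊗2:
  [-16, -9, -17]
  [5, 8, -2]
  [-3, 0, -10]
G^⊗3:
  [-8, -5, -15]
  [9, 12, 2]
  [1, 4, -6]
Key observation: the optimum is the walk 0->2->1->0, with weight (-5) + (-4) + 1 = -8.
Optimal value attained by: walk 0->2->1->0.
Answer: (G^⊗3)[0][0] = -8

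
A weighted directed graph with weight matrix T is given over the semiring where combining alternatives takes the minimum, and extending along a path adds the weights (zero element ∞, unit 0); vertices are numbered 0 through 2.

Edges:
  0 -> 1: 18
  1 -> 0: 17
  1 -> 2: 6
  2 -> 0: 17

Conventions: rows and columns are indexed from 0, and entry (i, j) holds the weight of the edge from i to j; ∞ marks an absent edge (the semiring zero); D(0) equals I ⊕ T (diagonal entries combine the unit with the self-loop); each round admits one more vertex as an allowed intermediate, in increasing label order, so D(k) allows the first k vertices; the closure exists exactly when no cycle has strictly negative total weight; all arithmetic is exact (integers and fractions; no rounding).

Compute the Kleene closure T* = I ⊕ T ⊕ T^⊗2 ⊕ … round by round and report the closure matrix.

D(0):
  [0, 18, ∞]
  [17, 0, 6]
  [17, ∞, 0]
D(1):
  [0, 18, ∞]
  [17, 0, 6]
  [17, 35, 0]
D(2):
  [0, 18, 24]
  [17, 0, 6]
  [17, 35, 0]
D(3):
  [0, 18, 24]
  [17, 0, 6]
  [17, 35, 0]
Answer: T* = [[0, 18, 24], [17, 0, 6], [17, 35, 0]]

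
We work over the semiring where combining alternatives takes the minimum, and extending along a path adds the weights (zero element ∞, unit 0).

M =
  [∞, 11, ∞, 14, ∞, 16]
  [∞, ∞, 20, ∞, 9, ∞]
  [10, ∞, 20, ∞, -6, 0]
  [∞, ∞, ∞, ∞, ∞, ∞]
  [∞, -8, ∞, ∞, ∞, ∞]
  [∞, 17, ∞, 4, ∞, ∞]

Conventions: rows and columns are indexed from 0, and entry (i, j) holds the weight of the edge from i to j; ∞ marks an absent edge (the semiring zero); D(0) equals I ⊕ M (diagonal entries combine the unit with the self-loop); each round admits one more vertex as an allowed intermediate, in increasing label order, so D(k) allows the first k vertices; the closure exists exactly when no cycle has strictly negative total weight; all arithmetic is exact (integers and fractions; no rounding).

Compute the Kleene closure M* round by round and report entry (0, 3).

D(0):
  [0, 11, ∞, 14, ∞, 16]
  [∞, 0, 20, ∞, 9, ∞]
  [10, ∞, 0, ∞, -6, 0]
  [∞, ∞, ∞, 0, ∞, ∞]
  [∞, -8, ∞, ∞, 0, ∞]
  [∞, 17, ∞, 4, ∞, 0]
D(1):
  [0, 11, ∞, 14, ∞, 16]
  [∞, 0, 20, ∞, 9, ∞]
  [10, 21, 0, 24, -6, 0]
  [∞, ∞, ∞, 0, ∞, ∞]
  [∞, -8, ∞, ∞, 0, ∞]
  [∞, 17, ∞, 4, ∞, 0]
D(2):
  [0, 11, 31, 14, 20, 16]
  [∞, 0, 20, ∞, 9, ∞]
  [10, 21, 0, 24, -6, 0]
  [∞, ∞, ∞, 0, ∞, ∞]
  [∞, -8, 12, ∞, 0, ∞]
  [∞, 17, 37, 4, 26, 0]
D(3):
  [0, 11, 31, 14, 20, 16]
  [30, 0, 20, 44, 9, 20]
  [10, 21, 0, 24, -6, 0]
  [∞, ∞, ∞, 0, ∞, ∞]
  [22, -8, 12, 36, 0, 12]
  [47, 17, 37, 4, 26, 0]
D(4):
  [0, 11, 31, 14, 20, 16]
  [30, 0, 20, 44, 9, 20]
  [10, 21, 0, 24, -6, 0]
  [∞, ∞, ∞, 0, ∞, ∞]
  [22, -8, 12, 36, 0, 12]
  [47, 17, 37, 4, 26, 0]
D(5):
  [0, 11, 31, 14, 20, 16]
  [30, 0, 20, 44, 9, 20]
  [10, -14, 0, 24, -6, 0]
  [∞, ∞, ∞, 0, ∞, ∞]
  [22, -8, 12, 36, 0, 12]
  [47, 17, 37, 4, 26, 0]
D(6):
  [0, 11, 31, 14, 20, 16]
  [30, 0, 20, 24, 9, 20]
  [10, -14, 0, 4, -6, 0]
  [∞, ∞, ∞, 0, ∞, ∞]
  [22, -8, 12, 16, 0, 12]
  [47, 17, 37, 4, 26, 0]
Answer: M*[0][3] = 14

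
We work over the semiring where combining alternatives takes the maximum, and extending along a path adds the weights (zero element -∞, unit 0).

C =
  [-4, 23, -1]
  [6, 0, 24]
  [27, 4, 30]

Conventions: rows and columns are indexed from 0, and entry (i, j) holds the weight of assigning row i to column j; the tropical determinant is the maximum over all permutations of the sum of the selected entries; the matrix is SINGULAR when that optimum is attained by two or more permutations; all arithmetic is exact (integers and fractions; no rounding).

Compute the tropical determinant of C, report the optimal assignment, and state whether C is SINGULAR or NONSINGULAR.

σ = (0, 1, 2): (-4) + 0 + 30 = 26
σ = (0, 2, 1): (-4) + 24 + 4 = 24
σ = (1, 0, 2): 23 + 6 + 30 = 59
σ = (1, 2, 0): 23 + 24 + 27 = 74
σ = (2, 0, 1): (-1) + 6 + 4 = 9
σ = (2, 1, 0): (-1) + 0 + 27 = 26
Optimal value attained by: σ = (1, 2, 0).
Answer: det⊕(C) = 74; verdict: NONSINGULAR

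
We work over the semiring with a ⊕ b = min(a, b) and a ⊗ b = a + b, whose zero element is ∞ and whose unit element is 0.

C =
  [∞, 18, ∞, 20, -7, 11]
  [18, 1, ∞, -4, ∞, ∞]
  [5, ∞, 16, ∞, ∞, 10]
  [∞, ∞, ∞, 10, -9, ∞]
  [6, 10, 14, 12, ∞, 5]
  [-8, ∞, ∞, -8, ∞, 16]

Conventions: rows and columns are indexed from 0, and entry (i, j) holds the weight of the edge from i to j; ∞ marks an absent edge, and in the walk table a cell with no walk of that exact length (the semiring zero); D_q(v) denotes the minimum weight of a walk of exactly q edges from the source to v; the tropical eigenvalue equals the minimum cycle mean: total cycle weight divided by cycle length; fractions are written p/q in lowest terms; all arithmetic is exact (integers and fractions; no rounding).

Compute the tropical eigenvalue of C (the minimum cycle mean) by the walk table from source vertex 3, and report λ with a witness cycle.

q=0: [∞, ∞, ∞, 0, ∞, ∞]
q=1: [∞, ∞, ∞, 10, -9, ∞]
q=2: [-3, 1, 5, 3, 1, -4]
q=3: [-12, 2, 15, -12, -10, 6]
q=4: [-4, 0, 4, -2, -21, -5]
q=5: [-15, -11, -7, -13, -11, -16]
q=6: [-24, -10, 3, -24, -22, -6]
Optimal cycle mean attained by: cycle 3->4->5->3, total (-9) + 5 + (-8), length 3.
Answer: λ = -4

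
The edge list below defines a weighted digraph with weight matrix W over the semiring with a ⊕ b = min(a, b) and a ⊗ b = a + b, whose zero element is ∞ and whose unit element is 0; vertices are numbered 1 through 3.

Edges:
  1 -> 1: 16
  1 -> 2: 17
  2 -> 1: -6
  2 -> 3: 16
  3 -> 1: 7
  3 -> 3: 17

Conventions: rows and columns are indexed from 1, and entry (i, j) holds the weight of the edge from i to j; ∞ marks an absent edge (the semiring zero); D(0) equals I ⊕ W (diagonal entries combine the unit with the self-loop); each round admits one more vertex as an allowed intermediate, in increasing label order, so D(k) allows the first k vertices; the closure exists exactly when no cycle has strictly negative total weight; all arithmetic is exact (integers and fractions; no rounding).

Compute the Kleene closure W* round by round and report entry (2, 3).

D(0):
  [0, 17, ∞]
  [-6, 0, 16]
  [7, ∞, 0]
D(1):
  [0, 17, ∞]
  [-6, 0, 16]
  [7, 24, 0]
D(2):
  [0, 17, 33]
  [-6, 0, 16]
  [7, 24, 0]
D(3):
  [0, 17, 33]
  [-6, 0, 16]
  [7, 24, 0]
Answer: W*[2][3] = 16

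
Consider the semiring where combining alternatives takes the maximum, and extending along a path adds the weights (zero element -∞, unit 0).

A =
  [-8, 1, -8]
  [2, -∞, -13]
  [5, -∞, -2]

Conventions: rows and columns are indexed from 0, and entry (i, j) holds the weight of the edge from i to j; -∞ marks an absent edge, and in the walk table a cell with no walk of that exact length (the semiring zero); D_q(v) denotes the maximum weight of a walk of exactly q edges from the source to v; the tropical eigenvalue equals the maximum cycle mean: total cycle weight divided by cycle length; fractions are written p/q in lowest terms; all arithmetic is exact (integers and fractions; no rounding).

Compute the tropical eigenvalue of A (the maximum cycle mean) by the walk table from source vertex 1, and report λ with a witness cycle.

q=0: [-∞, 0, -∞]
q=1: [2, -∞, -13]
q=2: [-6, 3, -6]
q=3: [5, -5, -8]
Optimal cycle mean attained by: cycle 0->1->0, total 1 + 2, length 2.
Answer: λ = 3/2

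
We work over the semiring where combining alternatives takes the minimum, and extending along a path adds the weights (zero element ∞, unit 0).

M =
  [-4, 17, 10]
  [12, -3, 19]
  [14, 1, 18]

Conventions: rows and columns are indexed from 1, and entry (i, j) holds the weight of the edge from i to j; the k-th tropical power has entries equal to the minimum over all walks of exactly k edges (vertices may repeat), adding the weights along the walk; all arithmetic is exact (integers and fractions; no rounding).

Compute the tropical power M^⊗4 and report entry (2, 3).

M^⊗2:
  [-8, 11, 6]
  [8, -6, 16]
  [10, -2, 20]
M^⊗3:
  [-12, 7, 2]
  [4, -9, 13]
  [6, -5, 17]
M^⊗4:
  [-16, 3, -2]
  [0, -12, 10]
  [2, -8, 14]
Key observation: the optimum is the walk 2->2->2->2->3, with weight (-3) + (-3) + (-3) + 19 = 10.
Optimal value attained by: walk 2->2->2->2->3.
Answer: (M^⊗4)[2][3] = 10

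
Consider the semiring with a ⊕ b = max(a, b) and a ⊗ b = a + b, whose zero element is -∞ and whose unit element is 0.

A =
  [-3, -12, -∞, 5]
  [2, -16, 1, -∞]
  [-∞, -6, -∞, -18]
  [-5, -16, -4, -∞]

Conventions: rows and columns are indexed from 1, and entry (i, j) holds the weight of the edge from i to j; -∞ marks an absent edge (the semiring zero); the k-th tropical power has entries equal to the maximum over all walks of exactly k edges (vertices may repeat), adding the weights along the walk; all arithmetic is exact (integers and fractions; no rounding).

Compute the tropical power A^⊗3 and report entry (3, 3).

A^⊗2:
  [0, -11, 1, 2]
  [-1, -5, -15, 7]
  [-4, -22, -5, -∞]
  [-8, -10, -15, 0]
A^⊗3:
  [-3, -5, -2, 5]
  [2, -9, 3, 4]
  [-7, -11, -21, 1]
  [-5, -16, -4, -3]
Key observation: the optimum is the walk 3->2->2->3, with weight (-6) + (-16) + 1 = -21.
Optimal value attained by: walk 3->2->2->3.
Answer: (A^⊗3)[3][3] = -21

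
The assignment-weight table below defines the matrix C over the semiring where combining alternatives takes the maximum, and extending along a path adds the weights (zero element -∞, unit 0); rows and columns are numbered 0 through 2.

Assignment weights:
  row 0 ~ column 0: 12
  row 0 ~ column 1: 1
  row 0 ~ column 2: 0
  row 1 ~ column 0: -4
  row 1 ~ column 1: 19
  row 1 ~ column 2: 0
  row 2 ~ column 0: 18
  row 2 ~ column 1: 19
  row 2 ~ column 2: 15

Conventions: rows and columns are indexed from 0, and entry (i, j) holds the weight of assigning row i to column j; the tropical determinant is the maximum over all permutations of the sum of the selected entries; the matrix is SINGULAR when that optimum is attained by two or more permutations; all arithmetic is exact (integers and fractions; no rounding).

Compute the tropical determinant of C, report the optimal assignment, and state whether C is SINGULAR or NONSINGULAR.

σ = (0, 1, 2): 12 + 19 + 15 = 46
σ = (0, 2, 1): 12 + 0 + 19 = 31
σ = (1, 0, 2): 1 + (-4) + 15 = 12
σ = (1, 2, 0): 1 + 0 + 18 = 19
σ = (2, 0, 1): 0 + (-4) + 19 = 15
σ = (2, 1, 0): 0 + 19 + 18 = 37
Optimal value attained by: σ = (0, 1, 2).
Answer: det⊕(C) = 46; verdict: NONSINGULAR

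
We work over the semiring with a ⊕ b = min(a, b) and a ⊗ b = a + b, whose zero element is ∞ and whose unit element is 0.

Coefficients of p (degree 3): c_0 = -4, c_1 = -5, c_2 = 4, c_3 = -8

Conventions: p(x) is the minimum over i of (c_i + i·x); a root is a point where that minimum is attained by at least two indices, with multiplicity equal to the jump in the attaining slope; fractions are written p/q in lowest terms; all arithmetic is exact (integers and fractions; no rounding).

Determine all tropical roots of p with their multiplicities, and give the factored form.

hull edge (i=0, c=-4) to (i=3, c=-8): slope -4/3, span 3
Factored form: p(x) = -8 ⊗ (x ⊕ 4/3) ⊗ (x ⊕ 4/3) ⊗ (x ⊕ 4/3)
Answer: roots = 4/3 (mult 3)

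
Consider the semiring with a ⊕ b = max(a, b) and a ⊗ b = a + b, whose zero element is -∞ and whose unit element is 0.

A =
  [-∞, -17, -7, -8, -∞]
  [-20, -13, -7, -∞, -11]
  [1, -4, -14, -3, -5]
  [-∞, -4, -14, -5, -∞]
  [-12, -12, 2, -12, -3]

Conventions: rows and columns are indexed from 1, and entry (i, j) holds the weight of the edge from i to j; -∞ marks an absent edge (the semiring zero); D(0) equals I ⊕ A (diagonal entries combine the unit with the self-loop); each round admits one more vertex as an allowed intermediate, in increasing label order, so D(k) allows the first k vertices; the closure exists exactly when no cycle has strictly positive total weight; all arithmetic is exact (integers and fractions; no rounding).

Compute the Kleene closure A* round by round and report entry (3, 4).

D(0):
  [0, -17, -7, -8, -∞]
  [-20, 0, -7, -∞, -11]
  [1, -4, 0, -3, -5]
  [-∞, -4, -14, 0, -∞]
  [-12, -12, 2, -12, 0]
D(1):
  [0, -17, -7, -8, -∞]
  [-20, 0, -7, -28, -11]
  [1, -4, 0, -3, -5]
  [-∞, -4, -14, 0, -∞]
  [-12, -12, 2, -12, 0]
D(2):
  [0, -17, -7, -8, -28]
  [-20, 0, -7, -28, -11]
  [1, -4, 0, -3, -5]
  [-24, -4, -11, 0, -15]
  [-12, -12, 2, -12, 0]
D(3):
  [0, -11, -7, -8, -12]
  [-6, 0, -7, -10, -11]
  [1, -4, 0, -3, -5]
  [-10, -4, -11, 0, -15]
  [3, -2, 2, -1, 0]
D(4):
  [0, -11, -7, -8, -12]
  [-6, 0, -7, -10, -11]
  [1, -4, 0, -3, -5]
  [-10, -4, -11, 0, -15]
  [3, -2, 2, -1, 0]
D(5):
  [0, -11, -7, -8, -12]
  [-6, 0, -7, -10, -11]
  [1, -4, 0, -3, -5]
  [-10, -4, -11, 0, -15]
  [3, -2, 2, -1, 0]
Answer: A*[3][4] = -3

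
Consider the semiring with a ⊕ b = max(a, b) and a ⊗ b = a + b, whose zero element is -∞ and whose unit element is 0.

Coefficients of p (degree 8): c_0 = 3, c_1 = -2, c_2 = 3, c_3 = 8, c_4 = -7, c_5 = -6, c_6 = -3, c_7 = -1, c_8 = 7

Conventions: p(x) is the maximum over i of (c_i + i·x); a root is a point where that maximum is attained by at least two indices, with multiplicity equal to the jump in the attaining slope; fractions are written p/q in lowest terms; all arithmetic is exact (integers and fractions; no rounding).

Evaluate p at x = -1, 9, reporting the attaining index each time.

p(-1) = max(3+0·(-1)=3, -2+1·(-1)=-3, 3+2·(-1)=1, 8+3·(-1)=5, -7+4·(-1)=-11, -6+5·(-1)=-11, -3+6·(-1)=-9, -1+7·(-1)=-8, 7+8·(-1)=-1) = 5 (attained by i=3)
p(9) = max(3+0·9=3, -2+1·9=7, 3+2·9=21, 8+3·9=35, -7+4·9=29, -6+5·9=39, -3+6·9=51, -1+7·9=62, 7+8·9=79) = 79 (attained by i=8)
Answer: p(-1) = 5; p(9) = 79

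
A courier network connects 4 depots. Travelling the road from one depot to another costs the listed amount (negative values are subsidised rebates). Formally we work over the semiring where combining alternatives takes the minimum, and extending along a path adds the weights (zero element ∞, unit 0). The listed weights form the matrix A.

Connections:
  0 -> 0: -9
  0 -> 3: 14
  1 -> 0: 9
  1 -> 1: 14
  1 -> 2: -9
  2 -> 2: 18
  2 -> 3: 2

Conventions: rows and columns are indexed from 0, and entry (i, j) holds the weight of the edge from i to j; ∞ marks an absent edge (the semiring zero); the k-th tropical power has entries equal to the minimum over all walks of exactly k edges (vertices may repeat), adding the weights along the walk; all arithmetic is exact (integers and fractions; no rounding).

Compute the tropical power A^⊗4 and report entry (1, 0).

A^⊗2:
  [-18, ∞, ∞, 5]
  [0, 28, 5, -7]
  [∞, ∞, 36, 20]
  [∞, ∞, ∞, ∞]
A^⊗3:
  [-27, ∞, ∞, -4]
  [-9, 42, 19, 7]
  [∞, ∞, 54, 38]
  [∞, ∞, ∞, ∞]
A^⊗4:
  [-36, ∞, ∞, -13]
  [-18, 56, 33, 5]
  [∞, ∞, 72, 56]
  [∞, ∞, ∞, ∞]
Key observation: the optimum is the walk 1->0->0->0->0, with weight 9 + (-9) + (-9) + (-9) = -18.
Optimal value attained by: walk 1->0->0->0->0.
Answer: (A^⊗4)[1][0] = -18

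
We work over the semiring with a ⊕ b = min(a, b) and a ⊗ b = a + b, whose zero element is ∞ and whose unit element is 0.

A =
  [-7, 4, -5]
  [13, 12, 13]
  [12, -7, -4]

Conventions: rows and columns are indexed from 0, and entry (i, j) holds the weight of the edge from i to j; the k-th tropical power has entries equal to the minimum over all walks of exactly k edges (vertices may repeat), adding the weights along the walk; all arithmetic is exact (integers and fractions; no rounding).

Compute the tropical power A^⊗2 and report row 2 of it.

A^⊗2:
  [-14, -12, -12]
  [6, 6, 8]
  [5, -11, -8]
Answer: row 2 of A^⊗2 = [5, -11, -8]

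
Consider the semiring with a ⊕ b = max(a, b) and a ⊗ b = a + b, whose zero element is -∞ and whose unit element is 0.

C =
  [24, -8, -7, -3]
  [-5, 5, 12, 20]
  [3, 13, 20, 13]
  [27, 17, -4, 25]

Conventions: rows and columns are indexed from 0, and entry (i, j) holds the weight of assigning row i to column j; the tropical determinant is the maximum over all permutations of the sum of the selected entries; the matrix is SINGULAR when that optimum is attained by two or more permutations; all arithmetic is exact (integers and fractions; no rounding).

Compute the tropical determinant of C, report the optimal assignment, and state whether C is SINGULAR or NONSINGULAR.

σ = (0, 1, 2, 3): 24 + 5 + 20 + 25 = 74
σ = (0, 1, 3, 2): 24 + 5 + 13 + (-4) = 38
σ = (0, 2, 1, 3): 24 + 12 + 13 + 25 = 74
σ = (0, 2, 3, 1): 24 + 12 + 13 + 17 = 66
σ = (0, 3, 1, 2): 24 + 20 + 13 + (-4) = 53
σ = (0, 3, 2, 1): 24 + 20 + 20 + 17 = 81
σ = (1, 0, 2, 3): (-8) + (-5) + 20 + 25 = 32
σ = (1, 0, 3, 2): (-8) + (-5) + 13 + (-4) = -4
σ = (1, 2, 0, 3): (-8) + 12 + 3 + 25 = 32
σ = (1, 2, 3, 0): (-8) + 12 + 13 + 27 = 44
σ = (1, 3, 0, 2): (-8) + 20 + 3 + (-4) = 11
σ = (1, 3, 2, 0): (-8) + 20 + 20 + 27 = 59
σ = (2, 0, 1, 3): (-7) + (-5) + 13 + 25 = 26
σ = (2, 0, 3, 1): (-7) + (-5) + 13 + 17 = 18
σ = (2, 1, 0, 3): (-7) + 5 + 3 + 25 = 26
σ = (2, 1, 3, 0): (-7) + 5 + 13 + 27 = 38
σ = (2, 3, 0, 1): (-7) + 20 + 3 + 17 = 33
σ = (2, 3, 1, 0): (-7) + 20 + 13 + 27 = 53
σ = (3, 0, 1, 2): (-3) + (-5) + 13 + (-4) = 1
σ = (3, 0, 2, 1): (-3) + (-5) + 20 + 17 = 29
σ = (3, 1, 0, 2): (-3) + 5 + 3 + (-4) = 1
σ = (3, 1, 2, 0): (-3) + 5 + 20 + 27 = 49
σ = (3, 2, 0, 1): (-3) + 12 + 3 + 17 = 29
σ = (3, 2, 1, 0): (-3) + 12 + 13 + 27 = 49
Optimal value attained by: σ = (0, 3, 2, 1).
Answer: det⊕(C) = 81; verdict: NONSINGULAR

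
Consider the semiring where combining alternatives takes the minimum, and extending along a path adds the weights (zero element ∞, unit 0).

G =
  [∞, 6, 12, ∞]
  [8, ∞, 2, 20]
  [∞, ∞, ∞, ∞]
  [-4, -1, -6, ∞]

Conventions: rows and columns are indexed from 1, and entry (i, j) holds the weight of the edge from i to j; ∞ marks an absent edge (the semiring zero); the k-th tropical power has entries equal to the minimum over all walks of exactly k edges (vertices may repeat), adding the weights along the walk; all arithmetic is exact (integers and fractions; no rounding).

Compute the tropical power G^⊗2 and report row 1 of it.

G^⊗2:
  [14, ∞, 8, 26]
  [16, 14, 14, ∞]
  [∞, ∞, ∞, ∞]
  [7, 2, 1, 19]
Answer: row 1 of G^⊗2 = [14, ∞, 8, 26]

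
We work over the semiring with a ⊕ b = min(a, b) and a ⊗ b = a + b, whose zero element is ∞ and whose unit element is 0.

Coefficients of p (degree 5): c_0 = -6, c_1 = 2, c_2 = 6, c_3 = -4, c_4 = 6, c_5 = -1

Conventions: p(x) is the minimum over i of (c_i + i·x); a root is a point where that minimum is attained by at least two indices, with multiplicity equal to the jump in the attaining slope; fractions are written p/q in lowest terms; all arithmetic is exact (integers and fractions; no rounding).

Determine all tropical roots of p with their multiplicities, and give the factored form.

hull edge (i=0, c=-6) to (i=3, c=-4): slope 2/3, span 3
hull edge (i=3, c=-4) to (i=5, c=-1): slope 3/2, span 2
Factored form: p(x) = -1 ⊗ (x ⊕ (-3/2)) ⊗ (x ⊕ (-3/2)) ⊗ (x ⊕ (-2/3)) ⊗ (x ⊕ (-2/3)) ⊗ (x ⊕ (-2/3))
Answer: roots = -3/2 (mult 2), -2/3 (mult 3)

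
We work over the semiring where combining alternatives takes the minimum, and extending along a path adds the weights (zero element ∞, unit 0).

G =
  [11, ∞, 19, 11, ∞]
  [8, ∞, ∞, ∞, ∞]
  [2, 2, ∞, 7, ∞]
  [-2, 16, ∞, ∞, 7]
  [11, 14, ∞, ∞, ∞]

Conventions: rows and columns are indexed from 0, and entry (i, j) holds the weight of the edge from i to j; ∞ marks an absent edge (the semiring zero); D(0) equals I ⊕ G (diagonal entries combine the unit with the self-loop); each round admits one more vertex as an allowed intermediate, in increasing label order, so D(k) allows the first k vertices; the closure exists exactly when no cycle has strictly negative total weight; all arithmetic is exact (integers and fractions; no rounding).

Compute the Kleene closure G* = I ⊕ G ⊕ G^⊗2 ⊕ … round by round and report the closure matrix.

D(0):
  [0, ∞, 19, 11, ∞]
  [8, 0, ∞, ∞, ∞]
  [2, 2, 0, 7, ∞]
  [-2, 16, ∞, 0, 7]
  [11, 14, ∞, ∞, 0]
D(1):
  [0, ∞, 19, 11, ∞]
  [8, 0, 27, 19, ∞]
  [2, 2, 0, 7, ∞]
  [-2, 16, 17, 0, 7]
  [11, 14, 30, 22, 0]
D(2):
  [0, ∞, 19, 11, ∞]
  [8, 0, 27, 19, ∞]
  [2, 2, 0, 7, ∞]
  [-2, 16, 17, 0, 7]
  [11, 14, 30, 22, 0]
D(3):
  [0, 21, 19, 11, ∞]
  [8, 0, 27, 19, ∞]
  [2, 2, 0, 7, ∞]
  [-2, 16, 17, 0, 7]
  [11, 14, 30, 22, 0]
D(4):
  [0, 21, 19, 11, 18]
  [8, 0, 27, 19, 26]
  [2, 2, 0, 7, 14]
  [-2, 16, 17, 0, 7]
  [11, 14, 30, 22, 0]
D(5):
  [0, 21, 19, 11, 18]
  [8, 0, 27, 19, 26]
  [2, 2, 0, 7, 14]
  [-2, 16, 17, 0, 7]
  [11, 14, 30, 22, 0]
Answer: G* = [[0, 21, 19, 11, 18], [8, 0, 27, 19, 26], [2, 2, 0, 7, 14], [-2, 16, 17, 0, 7], [11, 14, 30, 22, 0]]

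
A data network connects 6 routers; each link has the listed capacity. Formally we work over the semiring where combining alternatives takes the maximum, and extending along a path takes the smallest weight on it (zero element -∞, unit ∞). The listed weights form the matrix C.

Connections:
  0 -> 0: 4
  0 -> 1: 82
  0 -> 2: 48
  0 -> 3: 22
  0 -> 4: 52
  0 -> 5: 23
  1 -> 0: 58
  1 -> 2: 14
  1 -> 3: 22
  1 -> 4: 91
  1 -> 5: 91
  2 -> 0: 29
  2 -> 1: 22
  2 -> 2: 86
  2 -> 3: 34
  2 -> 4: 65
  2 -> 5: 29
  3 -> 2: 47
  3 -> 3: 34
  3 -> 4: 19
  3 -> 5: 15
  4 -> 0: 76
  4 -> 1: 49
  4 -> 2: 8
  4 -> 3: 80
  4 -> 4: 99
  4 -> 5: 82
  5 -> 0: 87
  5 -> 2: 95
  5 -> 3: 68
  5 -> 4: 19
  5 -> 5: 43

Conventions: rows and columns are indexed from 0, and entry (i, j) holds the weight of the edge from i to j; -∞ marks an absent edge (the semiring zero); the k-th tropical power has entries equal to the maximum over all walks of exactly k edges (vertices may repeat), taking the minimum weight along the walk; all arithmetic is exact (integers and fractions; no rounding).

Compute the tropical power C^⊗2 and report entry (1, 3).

C^⊗2:
  [58, 49, 48, 52, 82, 82]
  [87, 58, 91, 80, 91, 82]
  [65, 49, 86, 65, 65, 65]
  [29, 22, 47, 34, 47, 29]
  [82, 76, 82, 80, 99, 82]
  [43, 82, 86, 43, 65, 43]
Key observation: the optimum is the walk 1->4->3, with weight 91 min 80 = 80.
Optimal value attained by: walk 1->4->3.
Answer: (C^⊗2)[1][3] = 80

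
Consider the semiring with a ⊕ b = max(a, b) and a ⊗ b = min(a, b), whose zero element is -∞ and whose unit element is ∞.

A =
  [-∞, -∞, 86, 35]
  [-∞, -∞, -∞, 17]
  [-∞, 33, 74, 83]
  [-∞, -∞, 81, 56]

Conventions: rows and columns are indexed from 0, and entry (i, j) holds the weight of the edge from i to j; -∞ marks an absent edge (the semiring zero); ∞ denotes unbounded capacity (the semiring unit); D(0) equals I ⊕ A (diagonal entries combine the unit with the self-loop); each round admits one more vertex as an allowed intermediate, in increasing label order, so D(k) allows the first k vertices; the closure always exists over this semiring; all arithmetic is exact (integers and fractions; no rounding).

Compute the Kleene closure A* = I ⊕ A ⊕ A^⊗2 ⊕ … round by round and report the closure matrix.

D(0):
  [∞, -∞, 86, 35]
  [-∞, ∞, -∞, 17]
  [-∞, 33, ∞, 83]
  [-∞, -∞, 81, ∞]
D(1):
  [∞, -∞, 86, 35]
  [-∞, ∞, -∞, 17]
  [-∞, 33, ∞, 83]
  [-∞, -∞, 81, ∞]
D(2):
  [∞, -∞, 86, 35]
  [-∞, ∞, -∞, 17]
  [-∞, 33, ∞, 83]
  [-∞, -∞, 81, ∞]
D(3):
  [∞, 33, 86, 83]
  [-∞, ∞, -∞, 17]
  [-∞, 33, ∞, 83]
  [-∞, 33, 81, ∞]
D(4):
  [∞, 33, 86, 83]
  [-∞, ∞, 17, 17]
  [-∞, 33, ∞, 83]
  [-∞, 33, 81, ∞]
Answer: A* = [[∞, 33, 86, 83], [-∞, ∞, 17, 17], [-∞, 33, ∞, 83], [-∞, 33, 81, ∞]]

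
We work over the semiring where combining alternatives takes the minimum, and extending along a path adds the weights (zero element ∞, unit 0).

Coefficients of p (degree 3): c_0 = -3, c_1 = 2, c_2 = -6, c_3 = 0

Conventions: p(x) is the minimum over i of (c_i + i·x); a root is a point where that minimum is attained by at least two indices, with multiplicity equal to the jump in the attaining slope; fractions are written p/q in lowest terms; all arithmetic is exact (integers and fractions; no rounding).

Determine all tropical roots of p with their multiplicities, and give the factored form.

hull edge (i=0, c=-3) to (i=2, c=-6): slope -3/2, span 2
hull edge (i=2, c=-6) to (i=3, c=0): slope 6, span 1
Factored form: p(x) = 0 ⊗ (x ⊕ (-6)) ⊗ (x ⊕ 3/2) ⊗ (x ⊕ 3/2)
Answer: roots = -6 (mult 1), 3/2 (mult 2)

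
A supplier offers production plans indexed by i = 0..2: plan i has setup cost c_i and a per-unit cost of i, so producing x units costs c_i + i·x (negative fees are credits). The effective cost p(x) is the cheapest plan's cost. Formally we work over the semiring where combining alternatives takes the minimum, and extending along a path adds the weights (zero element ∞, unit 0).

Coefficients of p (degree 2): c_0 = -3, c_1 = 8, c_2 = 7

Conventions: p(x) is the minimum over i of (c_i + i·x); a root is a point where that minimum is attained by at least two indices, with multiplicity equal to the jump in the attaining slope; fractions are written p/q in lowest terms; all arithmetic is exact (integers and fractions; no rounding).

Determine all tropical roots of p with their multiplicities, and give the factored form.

hull edge (i=0, c=-3) to (i=2, c=7): slope 5, span 2
Factored form: p(x) = 7 ⊗ (x ⊕ (-5)) ⊗ (x ⊕ (-5))
Answer: roots = -5 (mult 2)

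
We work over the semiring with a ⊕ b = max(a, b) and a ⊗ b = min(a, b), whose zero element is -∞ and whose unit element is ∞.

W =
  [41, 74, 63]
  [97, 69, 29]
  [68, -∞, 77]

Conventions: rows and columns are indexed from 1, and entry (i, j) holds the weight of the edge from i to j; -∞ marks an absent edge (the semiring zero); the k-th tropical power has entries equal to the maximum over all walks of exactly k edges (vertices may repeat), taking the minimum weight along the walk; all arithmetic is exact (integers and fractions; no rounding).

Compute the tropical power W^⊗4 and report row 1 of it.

W^⊗2:
  [74, 69, 63]
  [69, 74, 63]
  [68, 68, 77]
W^⊗3:
  [69, 74, 63]
  [74, 69, 63]
  [68, 68, 77]
W^⊗4:
  [74, 69, 63]
  [69, 74, 63]
  [68, 68, 77]
Answer: row 1 of W^⊗4 = [74, 69, 63]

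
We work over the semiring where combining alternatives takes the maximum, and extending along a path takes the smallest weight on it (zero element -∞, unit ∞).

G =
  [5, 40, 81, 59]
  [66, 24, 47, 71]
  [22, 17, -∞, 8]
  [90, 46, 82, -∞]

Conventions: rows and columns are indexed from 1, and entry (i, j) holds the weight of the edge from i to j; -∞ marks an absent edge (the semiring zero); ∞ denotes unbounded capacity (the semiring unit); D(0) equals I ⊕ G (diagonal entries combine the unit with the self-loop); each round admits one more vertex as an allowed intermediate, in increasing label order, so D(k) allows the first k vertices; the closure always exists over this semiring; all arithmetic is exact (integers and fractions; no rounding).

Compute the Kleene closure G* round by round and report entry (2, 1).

D(0):
  [∞, 40, 81, 59]
  [66, ∞, 47, 71]
  [22, 17, ∞, 8]
  [90, 46, 82, ∞]
D(1):
  [∞, 40, 81, 59]
  [66, ∞, 66, 71]
  [22, 22, ∞, 22]
  [90, 46, 82, ∞]
D(2):
  [∞, 40, 81, 59]
  [66, ∞, 66, 71]
  [22, 22, ∞, 22]
  [90, 46, 82, ∞]
D(3):
  [∞, 40, 81, 59]
  [66, ∞, 66, 71]
  [22, 22, ∞, 22]
  [90, 46, 82, ∞]
D(4):
  [∞, 46, 81, 59]
  [71, ∞, 71, 71]
  [22, 22, ∞, 22]
  [90, 46, 82, ∞]
Answer: G*[2][1] = 71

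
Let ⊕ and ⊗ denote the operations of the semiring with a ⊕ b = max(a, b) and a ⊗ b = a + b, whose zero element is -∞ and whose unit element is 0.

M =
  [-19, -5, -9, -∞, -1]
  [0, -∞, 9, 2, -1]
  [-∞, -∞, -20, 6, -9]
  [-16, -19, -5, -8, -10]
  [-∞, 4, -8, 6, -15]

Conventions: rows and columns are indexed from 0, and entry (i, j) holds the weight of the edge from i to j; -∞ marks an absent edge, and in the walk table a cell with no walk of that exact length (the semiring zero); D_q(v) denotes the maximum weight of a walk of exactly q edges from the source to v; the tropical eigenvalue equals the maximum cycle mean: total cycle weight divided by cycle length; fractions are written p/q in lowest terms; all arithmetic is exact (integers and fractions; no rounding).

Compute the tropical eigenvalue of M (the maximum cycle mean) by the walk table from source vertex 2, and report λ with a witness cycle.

q=0: [-∞, -∞, 0, -∞, -∞]
q=1: [-∞, -∞, -20, 6, -9]
q=2: [-10, -5, 1, -2, -4]
q=3: [-5, 0, 4, 7, -6]
q=4: [0, -2, 9, 10, -1]
q=5: [-2, 3, 7, 15, 0]
Optimal cycle mean attained by: cycle 1->2->3->4->1, total 9 + 6 + (-10) + 4, length 4.
Answer: λ = 9/4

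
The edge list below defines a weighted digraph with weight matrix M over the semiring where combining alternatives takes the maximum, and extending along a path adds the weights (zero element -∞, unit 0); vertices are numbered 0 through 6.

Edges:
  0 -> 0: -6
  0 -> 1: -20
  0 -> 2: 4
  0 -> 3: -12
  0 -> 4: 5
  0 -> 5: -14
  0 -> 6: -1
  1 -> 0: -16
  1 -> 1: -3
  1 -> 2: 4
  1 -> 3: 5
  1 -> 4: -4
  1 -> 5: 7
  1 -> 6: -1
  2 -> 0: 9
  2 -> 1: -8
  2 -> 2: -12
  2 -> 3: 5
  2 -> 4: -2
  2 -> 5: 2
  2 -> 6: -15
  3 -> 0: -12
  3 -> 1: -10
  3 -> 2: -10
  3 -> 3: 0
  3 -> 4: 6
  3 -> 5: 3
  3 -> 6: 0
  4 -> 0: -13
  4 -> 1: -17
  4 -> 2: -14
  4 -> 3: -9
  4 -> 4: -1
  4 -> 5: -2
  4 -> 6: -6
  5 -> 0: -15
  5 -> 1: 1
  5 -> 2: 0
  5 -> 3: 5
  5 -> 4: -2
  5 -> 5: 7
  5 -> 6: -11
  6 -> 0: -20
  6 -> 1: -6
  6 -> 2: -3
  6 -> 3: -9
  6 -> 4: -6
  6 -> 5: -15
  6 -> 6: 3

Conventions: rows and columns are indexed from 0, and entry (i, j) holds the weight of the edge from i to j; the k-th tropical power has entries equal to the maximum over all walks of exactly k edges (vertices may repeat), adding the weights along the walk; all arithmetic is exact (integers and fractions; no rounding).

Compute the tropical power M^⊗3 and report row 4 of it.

M^⊗2:
  [13, -4, -2, 9, 4, 6, 2]
  [13, 8, 7, 12, 11, 14, 5]
  [3, 3, 13, 7, 14, 9, 8]
  [-1, 4, 3, 8, 6, 10, 3]
  [-5, -1, -2, 3, -2, 5, -3]
  [9, 8, 7, 12, 11, 14, 5]
  [6, -3, 0, 2, -3, 1, 6]
M^⊗3:
  [7, 7, 17, 11, 18, 13, 12]
  [16, 15, 17, 19, 18, 21, 12]
  [22, 10, 9, 18, 13, 16, 11]
  [12, 11, 10, 15, 14, 17, 8]
  [7, 6, 5, 10, 9, 12, 3]
  [16, 15, 14, 19, 18, 21, 12]
  [9, 2, 10, 6, 11, 8, 9]
Answer: row 4 of M^⊗3 = [7, 6, 5, 10, 9, 12, 3]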